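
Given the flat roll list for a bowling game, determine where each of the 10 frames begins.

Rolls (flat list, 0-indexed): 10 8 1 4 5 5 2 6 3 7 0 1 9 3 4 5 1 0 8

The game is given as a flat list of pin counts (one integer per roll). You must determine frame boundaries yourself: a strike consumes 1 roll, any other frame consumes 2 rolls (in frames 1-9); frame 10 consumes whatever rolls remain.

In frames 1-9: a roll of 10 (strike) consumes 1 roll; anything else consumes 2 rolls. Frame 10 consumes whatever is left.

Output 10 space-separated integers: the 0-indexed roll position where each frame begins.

Frame 1 starts at roll index 0: roll=10 (strike), consumes 1 roll
Frame 2 starts at roll index 1: rolls=8,1 (sum=9), consumes 2 rolls
Frame 3 starts at roll index 3: rolls=4,5 (sum=9), consumes 2 rolls
Frame 4 starts at roll index 5: rolls=5,2 (sum=7), consumes 2 rolls
Frame 5 starts at roll index 7: rolls=6,3 (sum=9), consumes 2 rolls
Frame 6 starts at roll index 9: rolls=7,0 (sum=7), consumes 2 rolls
Frame 7 starts at roll index 11: rolls=1,9 (sum=10), consumes 2 rolls
Frame 8 starts at roll index 13: rolls=3,4 (sum=7), consumes 2 rolls
Frame 9 starts at roll index 15: rolls=5,1 (sum=6), consumes 2 rolls
Frame 10 starts at roll index 17: 2 remaining rolls

Answer: 0 1 3 5 7 9 11 13 15 17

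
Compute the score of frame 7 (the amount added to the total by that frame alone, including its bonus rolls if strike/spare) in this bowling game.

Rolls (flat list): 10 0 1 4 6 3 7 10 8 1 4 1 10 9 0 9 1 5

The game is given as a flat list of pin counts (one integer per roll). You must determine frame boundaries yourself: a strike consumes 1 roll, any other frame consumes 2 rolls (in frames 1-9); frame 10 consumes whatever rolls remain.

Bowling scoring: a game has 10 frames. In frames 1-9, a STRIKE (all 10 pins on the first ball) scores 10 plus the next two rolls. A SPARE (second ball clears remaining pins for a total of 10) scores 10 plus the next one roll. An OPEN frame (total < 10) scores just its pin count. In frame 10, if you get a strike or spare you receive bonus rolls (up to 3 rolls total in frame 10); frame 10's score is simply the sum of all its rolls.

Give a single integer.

Frame 1: STRIKE. 10 + next two rolls (0+1) = 11. Cumulative: 11
Frame 2: OPEN (0+1=1). Cumulative: 12
Frame 3: SPARE (4+6=10). 10 + next roll (3) = 13. Cumulative: 25
Frame 4: SPARE (3+7=10). 10 + next roll (10) = 20. Cumulative: 45
Frame 5: STRIKE. 10 + next two rolls (8+1) = 19. Cumulative: 64
Frame 6: OPEN (8+1=9). Cumulative: 73
Frame 7: OPEN (4+1=5). Cumulative: 78
Frame 8: STRIKE. 10 + next two rolls (9+0) = 19. Cumulative: 97
Frame 9: OPEN (9+0=9). Cumulative: 106

Answer: 5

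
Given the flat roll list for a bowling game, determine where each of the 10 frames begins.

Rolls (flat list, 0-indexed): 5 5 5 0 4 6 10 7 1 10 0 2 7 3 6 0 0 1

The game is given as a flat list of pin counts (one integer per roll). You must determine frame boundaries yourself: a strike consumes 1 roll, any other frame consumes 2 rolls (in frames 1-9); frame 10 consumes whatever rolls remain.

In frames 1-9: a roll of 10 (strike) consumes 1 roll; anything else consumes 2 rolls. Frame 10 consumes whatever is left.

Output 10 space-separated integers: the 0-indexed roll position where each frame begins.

Frame 1 starts at roll index 0: rolls=5,5 (sum=10), consumes 2 rolls
Frame 2 starts at roll index 2: rolls=5,0 (sum=5), consumes 2 rolls
Frame 3 starts at roll index 4: rolls=4,6 (sum=10), consumes 2 rolls
Frame 4 starts at roll index 6: roll=10 (strike), consumes 1 roll
Frame 5 starts at roll index 7: rolls=7,1 (sum=8), consumes 2 rolls
Frame 6 starts at roll index 9: roll=10 (strike), consumes 1 roll
Frame 7 starts at roll index 10: rolls=0,2 (sum=2), consumes 2 rolls
Frame 8 starts at roll index 12: rolls=7,3 (sum=10), consumes 2 rolls
Frame 9 starts at roll index 14: rolls=6,0 (sum=6), consumes 2 rolls
Frame 10 starts at roll index 16: 2 remaining rolls

Answer: 0 2 4 6 7 9 10 12 14 16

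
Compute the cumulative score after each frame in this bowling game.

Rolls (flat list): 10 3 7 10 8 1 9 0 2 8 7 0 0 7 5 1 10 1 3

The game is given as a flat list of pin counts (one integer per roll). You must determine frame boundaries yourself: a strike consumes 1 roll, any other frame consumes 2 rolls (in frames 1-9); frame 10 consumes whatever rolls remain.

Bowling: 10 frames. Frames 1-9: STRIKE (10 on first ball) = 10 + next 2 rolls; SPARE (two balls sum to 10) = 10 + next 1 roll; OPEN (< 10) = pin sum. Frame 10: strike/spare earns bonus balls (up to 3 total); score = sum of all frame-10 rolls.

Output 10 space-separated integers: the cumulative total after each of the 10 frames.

Answer: 20 40 59 68 77 94 101 108 114 128

Derivation:
Frame 1: STRIKE. 10 + next two rolls (3+7) = 20. Cumulative: 20
Frame 2: SPARE (3+7=10). 10 + next roll (10) = 20. Cumulative: 40
Frame 3: STRIKE. 10 + next two rolls (8+1) = 19. Cumulative: 59
Frame 4: OPEN (8+1=9). Cumulative: 68
Frame 5: OPEN (9+0=9). Cumulative: 77
Frame 6: SPARE (2+8=10). 10 + next roll (7) = 17. Cumulative: 94
Frame 7: OPEN (7+0=7). Cumulative: 101
Frame 8: OPEN (0+7=7). Cumulative: 108
Frame 9: OPEN (5+1=6). Cumulative: 114
Frame 10: STRIKE. Sum of all frame-10 rolls (10+1+3) = 14. Cumulative: 128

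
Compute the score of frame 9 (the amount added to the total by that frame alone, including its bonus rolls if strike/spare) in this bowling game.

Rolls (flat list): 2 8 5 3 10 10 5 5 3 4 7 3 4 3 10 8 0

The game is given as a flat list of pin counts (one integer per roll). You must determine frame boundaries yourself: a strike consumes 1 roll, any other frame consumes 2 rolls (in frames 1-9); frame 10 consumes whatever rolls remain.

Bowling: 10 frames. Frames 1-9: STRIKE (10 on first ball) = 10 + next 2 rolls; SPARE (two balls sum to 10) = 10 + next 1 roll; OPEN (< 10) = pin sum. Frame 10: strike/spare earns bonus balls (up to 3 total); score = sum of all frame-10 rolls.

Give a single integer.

Answer: 18

Derivation:
Frame 1: SPARE (2+8=10). 10 + next roll (5) = 15. Cumulative: 15
Frame 2: OPEN (5+3=8). Cumulative: 23
Frame 3: STRIKE. 10 + next two rolls (10+5) = 25. Cumulative: 48
Frame 4: STRIKE. 10 + next two rolls (5+5) = 20. Cumulative: 68
Frame 5: SPARE (5+5=10). 10 + next roll (3) = 13. Cumulative: 81
Frame 6: OPEN (3+4=7). Cumulative: 88
Frame 7: SPARE (7+3=10). 10 + next roll (4) = 14. Cumulative: 102
Frame 8: OPEN (4+3=7). Cumulative: 109
Frame 9: STRIKE. 10 + next two rolls (8+0) = 18. Cumulative: 127
Frame 10: OPEN. Sum of all frame-10 rolls (8+0) = 8. Cumulative: 135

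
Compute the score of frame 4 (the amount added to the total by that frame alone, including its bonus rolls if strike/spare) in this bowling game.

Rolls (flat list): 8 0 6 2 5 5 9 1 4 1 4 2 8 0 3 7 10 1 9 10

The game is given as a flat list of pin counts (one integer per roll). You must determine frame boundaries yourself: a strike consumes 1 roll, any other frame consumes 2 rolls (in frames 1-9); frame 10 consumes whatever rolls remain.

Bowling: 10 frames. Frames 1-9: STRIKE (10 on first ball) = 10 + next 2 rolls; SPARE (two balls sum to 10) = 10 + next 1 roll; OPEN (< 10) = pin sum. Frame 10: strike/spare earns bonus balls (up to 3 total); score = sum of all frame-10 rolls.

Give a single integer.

Answer: 14

Derivation:
Frame 1: OPEN (8+0=8). Cumulative: 8
Frame 2: OPEN (6+2=8). Cumulative: 16
Frame 3: SPARE (5+5=10). 10 + next roll (9) = 19. Cumulative: 35
Frame 4: SPARE (9+1=10). 10 + next roll (4) = 14. Cumulative: 49
Frame 5: OPEN (4+1=5). Cumulative: 54
Frame 6: OPEN (4+2=6). Cumulative: 60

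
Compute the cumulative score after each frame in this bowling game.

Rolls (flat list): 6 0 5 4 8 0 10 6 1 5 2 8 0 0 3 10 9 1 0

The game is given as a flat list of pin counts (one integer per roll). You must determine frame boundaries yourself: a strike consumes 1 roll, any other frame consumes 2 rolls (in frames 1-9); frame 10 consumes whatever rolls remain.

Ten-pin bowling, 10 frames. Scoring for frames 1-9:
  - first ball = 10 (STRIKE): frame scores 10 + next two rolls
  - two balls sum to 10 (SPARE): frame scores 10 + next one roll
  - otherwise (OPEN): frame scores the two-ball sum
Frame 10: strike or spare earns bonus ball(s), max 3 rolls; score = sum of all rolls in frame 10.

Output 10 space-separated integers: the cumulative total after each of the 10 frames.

Answer: 6 15 23 40 47 54 62 65 85 95

Derivation:
Frame 1: OPEN (6+0=6). Cumulative: 6
Frame 2: OPEN (5+4=9). Cumulative: 15
Frame 3: OPEN (8+0=8). Cumulative: 23
Frame 4: STRIKE. 10 + next two rolls (6+1) = 17. Cumulative: 40
Frame 5: OPEN (6+1=7). Cumulative: 47
Frame 6: OPEN (5+2=7). Cumulative: 54
Frame 7: OPEN (8+0=8). Cumulative: 62
Frame 8: OPEN (0+3=3). Cumulative: 65
Frame 9: STRIKE. 10 + next two rolls (9+1) = 20. Cumulative: 85
Frame 10: SPARE. Sum of all frame-10 rolls (9+1+0) = 10. Cumulative: 95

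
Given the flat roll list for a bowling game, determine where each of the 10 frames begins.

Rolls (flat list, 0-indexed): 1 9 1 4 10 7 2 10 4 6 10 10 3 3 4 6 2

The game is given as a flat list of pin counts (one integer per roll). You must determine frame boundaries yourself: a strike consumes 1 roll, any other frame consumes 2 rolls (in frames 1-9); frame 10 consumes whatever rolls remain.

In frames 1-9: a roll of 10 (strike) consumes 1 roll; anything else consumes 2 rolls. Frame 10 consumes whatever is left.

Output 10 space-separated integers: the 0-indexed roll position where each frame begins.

Frame 1 starts at roll index 0: rolls=1,9 (sum=10), consumes 2 rolls
Frame 2 starts at roll index 2: rolls=1,4 (sum=5), consumes 2 rolls
Frame 3 starts at roll index 4: roll=10 (strike), consumes 1 roll
Frame 4 starts at roll index 5: rolls=7,2 (sum=9), consumes 2 rolls
Frame 5 starts at roll index 7: roll=10 (strike), consumes 1 roll
Frame 6 starts at roll index 8: rolls=4,6 (sum=10), consumes 2 rolls
Frame 7 starts at roll index 10: roll=10 (strike), consumes 1 roll
Frame 8 starts at roll index 11: roll=10 (strike), consumes 1 roll
Frame 9 starts at roll index 12: rolls=3,3 (sum=6), consumes 2 rolls
Frame 10 starts at roll index 14: 3 remaining rolls

Answer: 0 2 4 5 7 8 10 11 12 14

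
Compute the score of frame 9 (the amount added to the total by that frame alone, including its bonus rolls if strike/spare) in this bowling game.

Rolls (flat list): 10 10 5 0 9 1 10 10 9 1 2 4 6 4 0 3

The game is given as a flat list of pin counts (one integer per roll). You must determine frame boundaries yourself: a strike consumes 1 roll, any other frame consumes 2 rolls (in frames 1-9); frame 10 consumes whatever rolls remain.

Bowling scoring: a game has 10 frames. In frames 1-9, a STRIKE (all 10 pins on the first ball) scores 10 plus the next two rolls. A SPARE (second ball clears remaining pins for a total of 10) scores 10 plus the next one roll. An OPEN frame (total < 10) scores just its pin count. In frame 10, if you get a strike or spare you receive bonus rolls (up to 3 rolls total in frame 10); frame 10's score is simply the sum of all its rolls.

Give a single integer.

Frame 1: STRIKE. 10 + next two rolls (10+5) = 25. Cumulative: 25
Frame 2: STRIKE. 10 + next two rolls (5+0) = 15. Cumulative: 40
Frame 3: OPEN (5+0=5). Cumulative: 45
Frame 4: SPARE (9+1=10). 10 + next roll (10) = 20. Cumulative: 65
Frame 5: STRIKE. 10 + next two rolls (10+9) = 29. Cumulative: 94
Frame 6: STRIKE. 10 + next two rolls (9+1) = 20. Cumulative: 114
Frame 7: SPARE (9+1=10). 10 + next roll (2) = 12. Cumulative: 126
Frame 8: OPEN (2+4=6). Cumulative: 132
Frame 9: SPARE (6+4=10). 10 + next roll (0) = 10. Cumulative: 142
Frame 10: OPEN. Sum of all frame-10 rolls (0+3) = 3. Cumulative: 145

Answer: 10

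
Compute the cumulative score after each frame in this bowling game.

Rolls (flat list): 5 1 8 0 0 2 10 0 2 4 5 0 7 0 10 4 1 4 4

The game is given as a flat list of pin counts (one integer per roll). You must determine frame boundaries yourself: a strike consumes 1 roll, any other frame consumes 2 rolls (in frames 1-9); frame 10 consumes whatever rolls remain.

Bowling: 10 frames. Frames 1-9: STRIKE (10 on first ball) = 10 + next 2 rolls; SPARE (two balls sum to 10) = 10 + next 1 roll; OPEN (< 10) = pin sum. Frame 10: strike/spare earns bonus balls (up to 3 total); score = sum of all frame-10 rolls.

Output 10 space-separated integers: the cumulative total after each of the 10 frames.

Answer: 6 14 16 28 30 39 46 60 65 73

Derivation:
Frame 1: OPEN (5+1=6). Cumulative: 6
Frame 2: OPEN (8+0=8). Cumulative: 14
Frame 3: OPEN (0+2=2). Cumulative: 16
Frame 4: STRIKE. 10 + next two rolls (0+2) = 12. Cumulative: 28
Frame 5: OPEN (0+2=2). Cumulative: 30
Frame 6: OPEN (4+5=9). Cumulative: 39
Frame 7: OPEN (0+7=7). Cumulative: 46
Frame 8: SPARE (0+10=10). 10 + next roll (4) = 14. Cumulative: 60
Frame 9: OPEN (4+1=5). Cumulative: 65
Frame 10: OPEN. Sum of all frame-10 rolls (4+4) = 8. Cumulative: 73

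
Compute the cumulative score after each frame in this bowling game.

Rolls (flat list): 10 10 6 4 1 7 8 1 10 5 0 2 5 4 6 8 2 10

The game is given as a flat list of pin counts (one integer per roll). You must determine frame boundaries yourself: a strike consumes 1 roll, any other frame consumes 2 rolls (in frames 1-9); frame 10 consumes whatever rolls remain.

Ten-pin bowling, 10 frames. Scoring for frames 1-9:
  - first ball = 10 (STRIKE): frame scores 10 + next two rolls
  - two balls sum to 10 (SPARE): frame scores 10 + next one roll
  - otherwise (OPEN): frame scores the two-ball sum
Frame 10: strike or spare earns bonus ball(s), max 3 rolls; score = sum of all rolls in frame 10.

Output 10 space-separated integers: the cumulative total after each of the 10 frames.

Answer: 26 46 57 65 74 89 94 101 119 139

Derivation:
Frame 1: STRIKE. 10 + next two rolls (10+6) = 26. Cumulative: 26
Frame 2: STRIKE. 10 + next two rolls (6+4) = 20. Cumulative: 46
Frame 3: SPARE (6+4=10). 10 + next roll (1) = 11. Cumulative: 57
Frame 4: OPEN (1+7=8). Cumulative: 65
Frame 5: OPEN (8+1=9). Cumulative: 74
Frame 6: STRIKE. 10 + next two rolls (5+0) = 15. Cumulative: 89
Frame 7: OPEN (5+0=5). Cumulative: 94
Frame 8: OPEN (2+5=7). Cumulative: 101
Frame 9: SPARE (4+6=10). 10 + next roll (8) = 18. Cumulative: 119
Frame 10: SPARE. Sum of all frame-10 rolls (8+2+10) = 20. Cumulative: 139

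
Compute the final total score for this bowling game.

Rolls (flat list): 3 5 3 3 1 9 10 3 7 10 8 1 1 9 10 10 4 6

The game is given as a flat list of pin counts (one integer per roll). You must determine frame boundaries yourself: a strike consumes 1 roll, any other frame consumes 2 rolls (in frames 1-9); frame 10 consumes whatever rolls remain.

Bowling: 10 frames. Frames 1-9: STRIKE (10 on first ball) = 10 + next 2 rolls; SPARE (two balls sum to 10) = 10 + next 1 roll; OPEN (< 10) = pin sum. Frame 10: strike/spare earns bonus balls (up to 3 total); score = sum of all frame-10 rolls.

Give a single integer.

Frame 1: OPEN (3+5=8). Cumulative: 8
Frame 2: OPEN (3+3=6). Cumulative: 14
Frame 3: SPARE (1+9=10). 10 + next roll (10) = 20. Cumulative: 34
Frame 4: STRIKE. 10 + next two rolls (3+7) = 20. Cumulative: 54
Frame 5: SPARE (3+7=10). 10 + next roll (10) = 20. Cumulative: 74
Frame 6: STRIKE. 10 + next two rolls (8+1) = 19. Cumulative: 93
Frame 7: OPEN (8+1=9). Cumulative: 102
Frame 8: SPARE (1+9=10). 10 + next roll (10) = 20. Cumulative: 122
Frame 9: STRIKE. 10 + next two rolls (10+4) = 24. Cumulative: 146
Frame 10: STRIKE. Sum of all frame-10 rolls (10+4+6) = 20. Cumulative: 166

Answer: 166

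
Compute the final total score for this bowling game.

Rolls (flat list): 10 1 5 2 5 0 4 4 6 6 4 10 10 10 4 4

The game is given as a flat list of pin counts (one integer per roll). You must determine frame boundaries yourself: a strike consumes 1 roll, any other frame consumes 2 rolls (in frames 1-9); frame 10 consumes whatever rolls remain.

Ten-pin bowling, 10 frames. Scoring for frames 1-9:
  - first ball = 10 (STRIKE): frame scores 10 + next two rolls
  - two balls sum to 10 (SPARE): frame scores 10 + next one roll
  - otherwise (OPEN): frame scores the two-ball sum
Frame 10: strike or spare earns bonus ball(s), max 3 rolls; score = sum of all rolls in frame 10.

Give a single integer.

Frame 1: STRIKE. 10 + next two rolls (1+5) = 16. Cumulative: 16
Frame 2: OPEN (1+5=6). Cumulative: 22
Frame 3: OPEN (2+5=7). Cumulative: 29
Frame 4: OPEN (0+4=4). Cumulative: 33
Frame 5: SPARE (4+6=10). 10 + next roll (6) = 16. Cumulative: 49
Frame 6: SPARE (6+4=10). 10 + next roll (10) = 20. Cumulative: 69
Frame 7: STRIKE. 10 + next two rolls (10+10) = 30. Cumulative: 99
Frame 8: STRIKE. 10 + next two rolls (10+4) = 24. Cumulative: 123
Frame 9: STRIKE. 10 + next two rolls (4+4) = 18. Cumulative: 141
Frame 10: OPEN. Sum of all frame-10 rolls (4+4) = 8. Cumulative: 149

Answer: 149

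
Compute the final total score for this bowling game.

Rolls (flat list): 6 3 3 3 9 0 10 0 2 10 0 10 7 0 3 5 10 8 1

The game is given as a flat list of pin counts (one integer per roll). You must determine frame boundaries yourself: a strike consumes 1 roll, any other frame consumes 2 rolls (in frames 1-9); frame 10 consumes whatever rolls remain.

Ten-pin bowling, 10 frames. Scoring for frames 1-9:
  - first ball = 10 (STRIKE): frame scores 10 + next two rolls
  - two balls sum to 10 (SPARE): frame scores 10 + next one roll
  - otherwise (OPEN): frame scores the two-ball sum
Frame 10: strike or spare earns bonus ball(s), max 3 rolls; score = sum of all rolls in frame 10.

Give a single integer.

Answer: 109

Derivation:
Frame 1: OPEN (6+3=9). Cumulative: 9
Frame 2: OPEN (3+3=6). Cumulative: 15
Frame 3: OPEN (9+0=9). Cumulative: 24
Frame 4: STRIKE. 10 + next two rolls (0+2) = 12. Cumulative: 36
Frame 5: OPEN (0+2=2). Cumulative: 38
Frame 6: STRIKE. 10 + next two rolls (0+10) = 20. Cumulative: 58
Frame 7: SPARE (0+10=10). 10 + next roll (7) = 17. Cumulative: 75
Frame 8: OPEN (7+0=7). Cumulative: 82
Frame 9: OPEN (3+5=8). Cumulative: 90
Frame 10: STRIKE. Sum of all frame-10 rolls (10+8+1) = 19. Cumulative: 109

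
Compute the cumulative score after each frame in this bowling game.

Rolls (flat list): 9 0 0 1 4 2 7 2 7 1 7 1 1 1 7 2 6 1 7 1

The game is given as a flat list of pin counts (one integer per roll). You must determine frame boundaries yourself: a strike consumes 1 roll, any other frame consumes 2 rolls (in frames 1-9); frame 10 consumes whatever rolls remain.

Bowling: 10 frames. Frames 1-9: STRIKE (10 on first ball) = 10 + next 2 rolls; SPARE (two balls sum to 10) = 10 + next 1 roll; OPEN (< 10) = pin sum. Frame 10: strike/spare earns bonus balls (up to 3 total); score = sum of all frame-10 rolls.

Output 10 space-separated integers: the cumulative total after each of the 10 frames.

Frame 1: OPEN (9+0=9). Cumulative: 9
Frame 2: OPEN (0+1=1). Cumulative: 10
Frame 3: OPEN (4+2=6). Cumulative: 16
Frame 4: OPEN (7+2=9). Cumulative: 25
Frame 5: OPEN (7+1=8). Cumulative: 33
Frame 6: OPEN (7+1=8). Cumulative: 41
Frame 7: OPEN (1+1=2). Cumulative: 43
Frame 8: OPEN (7+2=9). Cumulative: 52
Frame 9: OPEN (6+1=7). Cumulative: 59
Frame 10: OPEN. Sum of all frame-10 rolls (7+1) = 8. Cumulative: 67

Answer: 9 10 16 25 33 41 43 52 59 67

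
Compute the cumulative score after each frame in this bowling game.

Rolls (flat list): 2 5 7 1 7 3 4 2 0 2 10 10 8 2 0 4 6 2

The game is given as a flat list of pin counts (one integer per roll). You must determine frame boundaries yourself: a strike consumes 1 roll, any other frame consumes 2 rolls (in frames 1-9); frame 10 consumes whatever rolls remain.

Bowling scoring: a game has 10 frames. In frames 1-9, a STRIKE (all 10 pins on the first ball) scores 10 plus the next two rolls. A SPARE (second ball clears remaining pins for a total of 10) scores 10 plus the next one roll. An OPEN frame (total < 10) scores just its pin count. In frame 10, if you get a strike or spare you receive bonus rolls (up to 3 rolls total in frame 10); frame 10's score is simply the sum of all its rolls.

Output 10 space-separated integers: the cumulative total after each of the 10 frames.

Answer: 7 15 29 35 37 65 85 95 99 107

Derivation:
Frame 1: OPEN (2+5=7). Cumulative: 7
Frame 2: OPEN (7+1=8). Cumulative: 15
Frame 3: SPARE (7+3=10). 10 + next roll (4) = 14. Cumulative: 29
Frame 4: OPEN (4+2=6). Cumulative: 35
Frame 5: OPEN (0+2=2). Cumulative: 37
Frame 6: STRIKE. 10 + next two rolls (10+8) = 28. Cumulative: 65
Frame 7: STRIKE. 10 + next two rolls (8+2) = 20. Cumulative: 85
Frame 8: SPARE (8+2=10). 10 + next roll (0) = 10. Cumulative: 95
Frame 9: OPEN (0+4=4). Cumulative: 99
Frame 10: OPEN. Sum of all frame-10 rolls (6+2) = 8. Cumulative: 107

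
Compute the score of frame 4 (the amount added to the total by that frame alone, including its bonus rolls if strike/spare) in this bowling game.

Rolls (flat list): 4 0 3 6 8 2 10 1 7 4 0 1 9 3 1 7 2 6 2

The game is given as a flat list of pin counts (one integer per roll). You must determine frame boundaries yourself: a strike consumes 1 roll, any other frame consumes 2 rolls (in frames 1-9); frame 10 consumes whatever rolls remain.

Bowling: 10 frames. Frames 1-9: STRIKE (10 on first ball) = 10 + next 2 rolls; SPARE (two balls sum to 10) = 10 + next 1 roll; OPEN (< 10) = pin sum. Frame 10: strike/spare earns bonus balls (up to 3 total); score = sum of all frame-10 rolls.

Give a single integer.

Frame 1: OPEN (4+0=4). Cumulative: 4
Frame 2: OPEN (3+6=9). Cumulative: 13
Frame 3: SPARE (8+2=10). 10 + next roll (10) = 20. Cumulative: 33
Frame 4: STRIKE. 10 + next two rolls (1+7) = 18. Cumulative: 51
Frame 5: OPEN (1+7=8). Cumulative: 59
Frame 6: OPEN (4+0=4). Cumulative: 63

Answer: 18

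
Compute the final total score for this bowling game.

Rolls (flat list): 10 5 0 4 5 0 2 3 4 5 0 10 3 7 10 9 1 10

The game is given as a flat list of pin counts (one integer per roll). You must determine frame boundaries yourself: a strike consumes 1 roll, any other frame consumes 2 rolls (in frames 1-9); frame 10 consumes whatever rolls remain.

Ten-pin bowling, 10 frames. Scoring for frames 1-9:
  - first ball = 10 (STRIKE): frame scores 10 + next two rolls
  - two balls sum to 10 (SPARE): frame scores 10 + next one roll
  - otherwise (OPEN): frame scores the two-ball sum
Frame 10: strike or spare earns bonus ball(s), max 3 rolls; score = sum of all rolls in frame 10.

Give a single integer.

Answer: 123

Derivation:
Frame 1: STRIKE. 10 + next two rolls (5+0) = 15. Cumulative: 15
Frame 2: OPEN (5+0=5). Cumulative: 20
Frame 3: OPEN (4+5=9). Cumulative: 29
Frame 4: OPEN (0+2=2). Cumulative: 31
Frame 5: OPEN (3+4=7). Cumulative: 38
Frame 6: OPEN (5+0=5). Cumulative: 43
Frame 7: STRIKE. 10 + next two rolls (3+7) = 20. Cumulative: 63
Frame 8: SPARE (3+7=10). 10 + next roll (10) = 20. Cumulative: 83
Frame 9: STRIKE. 10 + next two rolls (9+1) = 20. Cumulative: 103
Frame 10: SPARE. Sum of all frame-10 rolls (9+1+10) = 20. Cumulative: 123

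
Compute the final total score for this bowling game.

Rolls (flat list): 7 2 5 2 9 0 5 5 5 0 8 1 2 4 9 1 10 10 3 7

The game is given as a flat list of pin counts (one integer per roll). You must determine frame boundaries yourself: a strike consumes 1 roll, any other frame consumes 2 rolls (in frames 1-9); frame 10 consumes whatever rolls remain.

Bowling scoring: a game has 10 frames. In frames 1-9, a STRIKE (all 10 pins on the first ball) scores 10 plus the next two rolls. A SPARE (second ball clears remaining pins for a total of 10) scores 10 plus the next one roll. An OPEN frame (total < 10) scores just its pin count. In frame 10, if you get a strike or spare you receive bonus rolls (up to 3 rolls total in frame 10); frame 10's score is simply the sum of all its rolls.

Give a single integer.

Frame 1: OPEN (7+2=9). Cumulative: 9
Frame 2: OPEN (5+2=7). Cumulative: 16
Frame 3: OPEN (9+0=9). Cumulative: 25
Frame 4: SPARE (5+5=10). 10 + next roll (5) = 15. Cumulative: 40
Frame 5: OPEN (5+0=5). Cumulative: 45
Frame 6: OPEN (8+1=9). Cumulative: 54
Frame 7: OPEN (2+4=6). Cumulative: 60
Frame 8: SPARE (9+1=10). 10 + next roll (10) = 20. Cumulative: 80
Frame 9: STRIKE. 10 + next two rolls (10+3) = 23. Cumulative: 103
Frame 10: STRIKE. Sum of all frame-10 rolls (10+3+7) = 20. Cumulative: 123

Answer: 123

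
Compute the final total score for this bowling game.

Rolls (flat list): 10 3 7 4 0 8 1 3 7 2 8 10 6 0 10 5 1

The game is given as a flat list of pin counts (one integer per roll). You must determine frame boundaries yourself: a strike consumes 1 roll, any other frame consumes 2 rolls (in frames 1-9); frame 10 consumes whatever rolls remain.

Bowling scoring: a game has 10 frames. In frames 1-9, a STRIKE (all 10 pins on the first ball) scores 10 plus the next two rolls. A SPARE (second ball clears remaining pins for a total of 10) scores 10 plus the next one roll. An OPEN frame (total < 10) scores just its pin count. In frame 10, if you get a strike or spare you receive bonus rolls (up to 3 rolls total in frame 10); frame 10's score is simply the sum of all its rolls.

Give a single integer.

Answer: 123

Derivation:
Frame 1: STRIKE. 10 + next two rolls (3+7) = 20. Cumulative: 20
Frame 2: SPARE (3+7=10). 10 + next roll (4) = 14. Cumulative: 34
Frame 3: OPEN (4+0=4). Cumulative: 38
Frame 4: OPEN (8+1=9). Cumulative: 47
Frame 5: SPARE (3+7=10). 10 + next roll (2) = 12. Cumulative: 59
Frame 6: SPARE (2+8=10). 10 + next roll (10) = 20. Cumulative: 79
Frame 7: STRIKE. 10 + next two rolls (6+0) = 16. Cumulative: 95
Frame 8: OPEN (6+0=6). Cumulative: 101
Frame 9: STRIKE. 10 + next two rolls (5+1) = 16. Cumulative: 117
Frame 10: OPEN. Sum of all frame-10 rolls (5+1) = 6. Cumulative: 123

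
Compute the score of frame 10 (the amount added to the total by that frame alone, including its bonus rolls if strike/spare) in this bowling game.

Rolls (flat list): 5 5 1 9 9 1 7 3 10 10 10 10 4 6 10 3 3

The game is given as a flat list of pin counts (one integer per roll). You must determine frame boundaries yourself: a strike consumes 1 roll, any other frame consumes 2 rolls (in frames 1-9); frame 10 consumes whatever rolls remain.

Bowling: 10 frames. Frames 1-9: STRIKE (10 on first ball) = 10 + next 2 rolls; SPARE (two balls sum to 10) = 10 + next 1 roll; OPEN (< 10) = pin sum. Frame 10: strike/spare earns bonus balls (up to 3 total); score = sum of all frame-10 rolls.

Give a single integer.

Answer: 16

Derivation:
Frame 1: SPARE (5+5=10). 10 + next roll (1) = 11. Cumulative: 11
Frame 2: SPARE (1+9=10). 10 + next roll (9) = 19. Cumulative: 30
Frame 3: SPARE (9+1=10). 10 + next roll (7) = 17. Cumulative: 47
Frame 4: SPARE (7+3=10). 10 + next roll (10) = 20. Cumulative: 67
Frame 5: STRIKE. 10 + next two rolls (10+10) = 30. Cumulative: 97
Frame 6: STRIKE. 10 + next two rolls (10+10) = 30. Cumulative: 127
Frame 7: STRIKE. 10 + next two rolls (10+4) = 24. Cumulative: 151
Frame 8: STRIKE. 10 + next two rolls (4+6) = 20. Cumulative: 171
Frame 9: SPARE (4+6=10). 10 + next roll (10) = 20. Cumulative: 191
Frame 10: STRIKE. Sum of all frame-10 rolls (10+3+3) = 16. Cumulative: 207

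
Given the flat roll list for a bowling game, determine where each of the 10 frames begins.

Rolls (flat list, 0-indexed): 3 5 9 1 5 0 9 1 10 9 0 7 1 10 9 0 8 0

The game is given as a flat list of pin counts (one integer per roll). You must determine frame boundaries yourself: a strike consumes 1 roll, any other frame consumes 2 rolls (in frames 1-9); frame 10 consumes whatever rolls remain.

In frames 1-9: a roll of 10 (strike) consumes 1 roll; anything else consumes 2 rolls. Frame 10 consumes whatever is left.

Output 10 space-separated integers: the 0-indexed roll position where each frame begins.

Answer: 0 2 4 6 8 9 11 13 14 16

Derivation:
Frame 1 starts at roll index 0: rolls=3,5 (sum=8), consumes 2 rolls
Frame 2 starts at roll index 2: rolls=9,1 (sum=10), consumes 2 rolls
Frame 3 starts at roll index 4: rolls=5,0 (sum=5), consumes 2 rolls
Frame 4 starts at roll index 6: rolls=9,1 (sum=10), consumes 2 rolls
Frame 5 starts at roll index 8: roll=10 (strike), consumes 1 roll
Frame 6 starts at roll index 9: rolls=9,0 (sum=9), consumes 2 rolls
Frame 7 starts at roll index 11: rolls=7,1 (sum=8), consumes 2 rolls
Frame 8 starts at roll index 13: roll=10 (strike), consumes 1 roll
Frame 9 starts at roll index 14: rolls=9,0 (sum=9), consumes 2 rolls
Frame 10 starts at roll index 16: 2 remaining rolls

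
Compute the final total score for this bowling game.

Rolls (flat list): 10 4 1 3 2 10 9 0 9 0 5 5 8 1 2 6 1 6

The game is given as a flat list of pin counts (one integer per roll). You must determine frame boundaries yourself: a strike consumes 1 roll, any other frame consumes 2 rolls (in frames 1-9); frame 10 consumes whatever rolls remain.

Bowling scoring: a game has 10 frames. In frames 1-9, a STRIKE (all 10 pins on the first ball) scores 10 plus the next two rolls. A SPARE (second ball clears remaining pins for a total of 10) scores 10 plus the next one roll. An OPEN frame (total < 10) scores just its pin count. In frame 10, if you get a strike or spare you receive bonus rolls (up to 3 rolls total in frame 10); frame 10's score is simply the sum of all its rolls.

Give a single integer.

Frame 1: STRIKE. 10 + next two rolls (4+1) = 15. Cumulative: 15
Frame 2: OPEN (4+1=5). Cumulative: 20
Frame 3: OPEN (3+2=5). Cumulative: 25
Frame 4: STRIKE. 10 + next two rolls (9+0) = 19. Cumulative: 44
Frame 5: OPEN (9+0=9). Cumulative: 53
Frame 6: OPEN (9+0=9). Cumulative: 62
Frame 7: SPARE (5+5=10). 10 + next roll (8) = 18. Cumulative: 80
Frame 8: OPEN (8+1=9). Cumulative: 89
Frame 9: OPEN (2+6=8). Cumulative: 97
Frame 10: OPEN. Sum of all frame-10 rolls (1+6) = 7. Cumulative: 104

Answer: 104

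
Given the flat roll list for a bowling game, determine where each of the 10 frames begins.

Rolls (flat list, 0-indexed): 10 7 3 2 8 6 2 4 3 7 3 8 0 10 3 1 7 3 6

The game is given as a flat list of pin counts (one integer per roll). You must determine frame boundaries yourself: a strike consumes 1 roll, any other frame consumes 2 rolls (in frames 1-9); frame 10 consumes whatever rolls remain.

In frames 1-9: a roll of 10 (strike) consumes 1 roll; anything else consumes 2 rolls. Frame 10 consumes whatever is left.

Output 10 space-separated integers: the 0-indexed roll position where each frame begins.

Answer: 0 1 3 5 7 9 11 13 14 16

Derivation:
Frame 1 starts at roll index 0: roll=10 (strike), consumes 1 roll
Frame 2 starts at roll index 1: rolls=7,3 (sum=10), consumes 2 rolls
Frame 3 starts at roll index 3: rolls=2,8 (sum=10), consumes 2 rolls
Frame 4 starts at roll index 5: rolls=6,2 (sum=8), consumes 2 rolls
Frame 5 starts at roll index 7: rolls=4,3 (sum=7), consumes 2 rolls
Frame 6 starts at roll index 9: rolls=7,3 (sum=10), consumes 2 rolls
Frame 7 starts at roll index 11: rolls=8,0 (sum=8), consumes 2 rolls
Frame 8 starts at roll index 13: roll=10 (strike), consumes 1 roll
Frame 9 starts at roll index 14: rolls=3,1 (sum=4), consumes 2 rolls
Frame 10 starts at roll index 16: 3 remaining rolls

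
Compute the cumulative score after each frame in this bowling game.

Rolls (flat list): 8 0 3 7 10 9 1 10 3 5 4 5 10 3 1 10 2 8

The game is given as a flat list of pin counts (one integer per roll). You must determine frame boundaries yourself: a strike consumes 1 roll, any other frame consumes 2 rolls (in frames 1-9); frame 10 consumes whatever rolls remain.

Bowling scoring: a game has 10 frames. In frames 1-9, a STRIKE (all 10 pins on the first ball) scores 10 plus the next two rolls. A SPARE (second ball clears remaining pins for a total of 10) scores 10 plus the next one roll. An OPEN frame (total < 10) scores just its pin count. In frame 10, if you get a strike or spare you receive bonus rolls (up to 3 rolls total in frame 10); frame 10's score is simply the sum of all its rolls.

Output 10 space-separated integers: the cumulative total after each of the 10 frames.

Answer: 8 28 48 68 86 94 103 117 121 141

Derivation:
Frame 1: OPEN (8+0=8). Cumulative: 8
Frame 2: SPARE (3+7=10). 10 + next roll (10) = 20. Cumulative: 28
Frame 3: STRIKE. 10 + next two rolls (9+1) = 20. Cumulative: 48
Frame 4: SPARE (9+1=10). 10 + next roll (10) = 20. Cumulative: 68
Frame 5: STRIKE. 10 + next two rolls (3+5) = 18. Cumulative: 86
Frame 6: OPEN (3+5=8). Cumulative: 94
Frame 7: OPEN (4+5=9). Cumulative: 103
Frame 8: STRIKE. 10 + next two rolls (3+1) = 14. Cumulative: 117
Frame 9: OPEN (3+1=4). Cumulative: 121
Frame 10: STRIKE. Sum of all frame-10 rolls (10+2+8) = 20. Cumulative: 141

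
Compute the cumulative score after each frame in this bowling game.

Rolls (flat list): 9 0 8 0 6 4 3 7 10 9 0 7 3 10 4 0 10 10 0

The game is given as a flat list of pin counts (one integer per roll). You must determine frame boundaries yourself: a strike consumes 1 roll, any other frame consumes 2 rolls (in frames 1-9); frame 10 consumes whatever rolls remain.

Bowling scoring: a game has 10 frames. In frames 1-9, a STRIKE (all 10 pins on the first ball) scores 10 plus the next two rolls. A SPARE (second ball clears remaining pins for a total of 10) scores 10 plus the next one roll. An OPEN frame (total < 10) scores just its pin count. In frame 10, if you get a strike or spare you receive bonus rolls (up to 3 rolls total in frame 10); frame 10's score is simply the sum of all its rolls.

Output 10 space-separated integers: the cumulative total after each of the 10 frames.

Answer: 9 17 30 50 69 78 98 112 116 136

Derivation:
Frame 1: OPEN (9+0=9). Cumulative: 9
Frame 2: OPEN (8+0=8). Cumulative: 17
Frame 3: SPARE (6+4=10). 10 + next roll (3) = 13. Cumulative: 30
Frame 4: SPARE (3+7=10). 10 + next roll (10) = 20. Cumulative: 50
Frame 5: STRIKE. 10 + next two rolls (9+0) = 19. Cumulative: 69
Frame 6: OPEN (9+0=9). Cumulative: 78
Frame 7: SPARE (7+3=10). 10 + next roll (10) = 20. Cumulative: 98
Frame 8: STRIKE. 10 + next two rolls (4+0) = 14. Cumulative: 112
Frame 9: OPEN (4+0=4). Cumulative: 116
Frame 10: STRIKE. Sum of all frame-10 rolls (10+10+0) = 20. Cumulative: 136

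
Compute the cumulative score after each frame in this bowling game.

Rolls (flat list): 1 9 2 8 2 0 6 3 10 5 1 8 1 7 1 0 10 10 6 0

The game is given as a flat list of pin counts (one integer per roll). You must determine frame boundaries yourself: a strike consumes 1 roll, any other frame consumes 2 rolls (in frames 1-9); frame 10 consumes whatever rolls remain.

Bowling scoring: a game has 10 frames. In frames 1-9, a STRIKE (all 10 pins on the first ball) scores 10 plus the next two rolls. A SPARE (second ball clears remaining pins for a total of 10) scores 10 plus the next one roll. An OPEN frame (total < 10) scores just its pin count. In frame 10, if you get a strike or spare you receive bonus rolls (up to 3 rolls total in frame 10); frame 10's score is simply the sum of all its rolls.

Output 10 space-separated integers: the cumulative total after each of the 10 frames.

Answer: 12 24 26 35 51 57 66 74 94 110

Derivation:
Frame 1: SPARE (1+9=10). 10 + next roll (2) = 12. Cumulative: 12
Frame 2: SPARE (2+8=10). 10 + next roll (2) = 12. Cumulative: 24
Frame 3: OPEN (2+0=2). Cumulative: 26
Frame 4: OPEN (6+3=9). Cumulative: 35
Frame 5: STRIKE. 10 + next two rolls (5+1) = 16. Cumulative: 51
Frame 6: OPEN (5+1=6). Cumulative: 57
Frame 7: OPEN (8+1=9). Cumulative: 66
Frame 8: OPEN (7+1=8). Cumulative: 74
Frame 9: SPARE (0+10=10). 10 + next roll (10) = 20. Cumulative: 94
Frame 10: STRIKE. Sum of all frame-10 rolls (10+6+0) = 16. Cumulative: 110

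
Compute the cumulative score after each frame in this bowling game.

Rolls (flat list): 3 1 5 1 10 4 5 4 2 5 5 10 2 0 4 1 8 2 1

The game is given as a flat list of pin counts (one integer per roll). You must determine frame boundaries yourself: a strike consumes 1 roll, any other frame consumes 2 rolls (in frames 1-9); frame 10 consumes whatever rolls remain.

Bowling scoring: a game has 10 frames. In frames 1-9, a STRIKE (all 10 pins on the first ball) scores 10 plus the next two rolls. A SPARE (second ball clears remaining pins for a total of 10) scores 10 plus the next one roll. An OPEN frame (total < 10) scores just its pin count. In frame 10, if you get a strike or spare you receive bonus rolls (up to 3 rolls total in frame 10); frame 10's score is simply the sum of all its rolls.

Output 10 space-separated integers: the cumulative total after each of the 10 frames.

Frame 1: OPEN (3+1=4). Cumulative: 4
Frame 2: OPEN (5+1=6). Cumulative: 10
Frame 3: STRIKE. 10 + next two rolls (4+5) = 19. Cumulative: 29
Frame 4: OPEN (4+5=9). Cumulative: 38
Frame 5: OPEN (4+2=6). Cumulative: 44
Frame 6: SPARE (5+5=10). 10 + next roll (10) = 20. Cumulative: 64
Frame 7: STRIKE. 10 + next two rolls (2+0) = 12. Cumulative: 76
Frame 8: OPEN (2+0=2). Cumulative: 78
Frame 9: OPEN (4+1=5). Cumulative: 83
Frame 10: SPARE. Sum of all frame-10 rolls (8+2+1) = 11. Cumulative: 94

Answer: 4 10 29 38 44 64 76 78 83 94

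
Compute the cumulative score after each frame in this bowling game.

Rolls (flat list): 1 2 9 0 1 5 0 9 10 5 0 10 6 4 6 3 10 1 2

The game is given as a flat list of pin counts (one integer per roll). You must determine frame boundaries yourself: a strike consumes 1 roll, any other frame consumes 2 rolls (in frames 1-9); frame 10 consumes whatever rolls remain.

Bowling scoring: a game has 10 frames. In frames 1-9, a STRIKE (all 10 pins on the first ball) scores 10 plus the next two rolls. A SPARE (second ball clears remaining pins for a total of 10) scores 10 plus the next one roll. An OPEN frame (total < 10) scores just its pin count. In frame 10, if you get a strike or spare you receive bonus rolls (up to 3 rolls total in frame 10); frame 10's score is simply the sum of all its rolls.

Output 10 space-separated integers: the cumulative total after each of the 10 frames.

Answer: 3 12 18 27 42 47 67 83 92 105

Derivation:
Frame 1: OPEN (1+2=3). Cumulative: 3
Frame 2: OPEN (9+0=9). Cumulative: 12
Frame 3: OPEN (1+5=6). Cumulative: 18
Frame 4: OPEN (0+9=9). Cumulative: 27
Frame 5: STRIKE. 10 + next two rolls (5+0) = 15. Cumulative: 42
Frame 6: OPEN (5+0=5). Cumulative: 47
Frame 7: STRIKE. 10 + next two rolls (6+4) = 20. Cumulative: 67
Frame 8: SPARE (6+4=10). 10 + next roll (6) = 16. Cumulative: 83
Frame 9: OPEN (6+3=9). Cumulative: 92
Frame 10: STRIKE. Sum of all frame-10 rolls (10+1+2) = 13. Cumulative: 105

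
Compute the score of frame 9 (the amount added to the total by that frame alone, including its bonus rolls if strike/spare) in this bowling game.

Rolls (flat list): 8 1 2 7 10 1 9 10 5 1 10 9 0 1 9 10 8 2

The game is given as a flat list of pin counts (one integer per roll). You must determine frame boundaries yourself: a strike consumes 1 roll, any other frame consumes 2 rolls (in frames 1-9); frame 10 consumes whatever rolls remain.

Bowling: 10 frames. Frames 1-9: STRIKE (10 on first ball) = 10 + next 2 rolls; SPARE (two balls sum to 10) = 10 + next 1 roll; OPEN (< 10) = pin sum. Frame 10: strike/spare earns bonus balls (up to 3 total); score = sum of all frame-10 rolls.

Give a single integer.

Frame 1: OPEN (8+1=9). Cumulative: 9
Frame 2: OPEN (2+7=9). Cumulative: 18
Frame 3: STRIKE. 10 + next two rolls (1+9) = 20. Cumulative: 38
Frame 4: SPARE (1+9=10). 10 + next roll (10) = 20. Cumulative: 58
Frame 5: STRIKE. 10 + next two rolls (5+1) = 16. Cumulative: 74
Frame 6: OPEN (5+1=6). Cumulative: 80
Frame 7: STRIKE. 10 + next two rolls (9+0) = 19. Cumulative: 99
Frame 8: OPEN (9+0=9). Cumulative: 108
Frame 9: SPARE (1+9=10). 10 + next roll (10) = 20. Cumulative: 128
Frame 10: STRIKE. Sum of all frame-10 rolls (10+8+2) = 20. Cumulative: 148

Answer: 20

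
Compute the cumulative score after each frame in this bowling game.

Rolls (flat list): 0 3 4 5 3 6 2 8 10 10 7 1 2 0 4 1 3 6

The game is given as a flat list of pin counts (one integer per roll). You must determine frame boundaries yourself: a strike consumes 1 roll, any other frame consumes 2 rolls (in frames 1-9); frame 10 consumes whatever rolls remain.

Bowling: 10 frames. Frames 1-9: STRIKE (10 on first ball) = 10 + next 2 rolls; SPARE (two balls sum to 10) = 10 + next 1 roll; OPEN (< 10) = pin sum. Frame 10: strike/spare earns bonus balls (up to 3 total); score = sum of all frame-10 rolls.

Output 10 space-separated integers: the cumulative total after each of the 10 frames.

Answer: 3 12 21 41 68 86 94 96 101 110

Derivation:
Frame 1: OPEN (0+3=3). Cumulative: 3
Frame 2: OPEN (4+5=9). Cumulative: 12
Frame 3: OPEN (3+6=9). Cumulative: 21
Frame 4: SPARE (2+8=10). 10 + next roll (10) = 20. Cumulative: 41
Frame 5: STRIKE. 10 + next two rolls (10+7) = 27. Cumulative: 68
Frame 6: STRIKE. 10 + next two rolls (7+1) = 18. Cumulative: 86
Frame 7: OPEN (7+1=8). Cumulative: 94
Frame 8: OPEN (2+0=2). Cumulative: 96
Frame 9: OPEN (4+1=5). Cumulative: 101
Frame 10: OPEN. Sum of all frame-10 rolls (3+6) = 9. Cumulative: 110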